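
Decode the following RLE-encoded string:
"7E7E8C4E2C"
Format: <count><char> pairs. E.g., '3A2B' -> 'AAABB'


Expanding each <count><char> pair:
  7E -> 'EEEEEEE'
  7E -> 'EEEEEEE'
  8C -> 'CCCCCCCC'
  4E -> 'EEEE'
  2C -> 'CC'

Decoded = EEEEEEEEEEEEEECCCCCCCCEEEECC


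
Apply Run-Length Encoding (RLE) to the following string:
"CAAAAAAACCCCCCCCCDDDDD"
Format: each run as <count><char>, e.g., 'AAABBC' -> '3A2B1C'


Scanning runs left to right:
  i=0: run of 'C' x 1 -> '1C'
  i=1: run of 'A' x 7 -> '7A'
  i=8: run of 'C' x 9 -> '9C'
  i=17: run of 'D' x 5 -> '5D'

RLE = 1C7A9C5D


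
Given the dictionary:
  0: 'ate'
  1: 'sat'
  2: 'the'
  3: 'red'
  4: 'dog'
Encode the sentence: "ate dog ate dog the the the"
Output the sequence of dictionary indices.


Look up each word in the dictionary:
  'ate' -> 0
  'dog' -> 4
  'ate' -> 0
  'dog' -> 4
  'the' -> 2
  'the' -> 2
  'the' -> 2

Encoded: [0, 4, 0, 4, 2, 2, 2]


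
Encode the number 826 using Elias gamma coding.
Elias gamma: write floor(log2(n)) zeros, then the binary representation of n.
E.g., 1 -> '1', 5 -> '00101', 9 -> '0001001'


num_bits = floor(log2(826)) + 1 = 10
leading_zeros = num_bits - 1 = 9
binary(826) = 1100111010

Elias gamma(826) = '000000000' + '1100111010' = 0000000001100111010 (19 bits)


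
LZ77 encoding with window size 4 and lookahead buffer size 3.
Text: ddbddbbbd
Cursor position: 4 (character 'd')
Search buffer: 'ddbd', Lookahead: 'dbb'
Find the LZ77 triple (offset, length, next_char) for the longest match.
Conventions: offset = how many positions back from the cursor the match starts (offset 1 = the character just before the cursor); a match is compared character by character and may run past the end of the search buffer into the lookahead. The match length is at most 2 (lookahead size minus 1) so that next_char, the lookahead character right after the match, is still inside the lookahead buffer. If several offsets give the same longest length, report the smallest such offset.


Try each offset into the search buffer:
  offset=1 (pos 3, char 'd'): match length 1
  offset=2 (pos 2, char 'b'): match length 0
  offset=3 (pos 1, char 'd'): match length 2
  offset=4 (pos 0, char 'd'): match length 1
Longest match has length 2 at offset 3.
next_char = character at position 4 + 2 = 6 -> 'b'

Best match: offset=3, length=2 (matching 'db' starting at position 1)
LZ77 triple: (3, 2, 'b')


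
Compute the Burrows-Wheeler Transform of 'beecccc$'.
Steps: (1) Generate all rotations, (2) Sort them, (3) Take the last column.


Rotations (sorted):
  0: $beecccc -> last char: c
  1: beecccc$ -> last char: $
  2: c$beeccc -> last char: c
  3: cc$beecc -> last char: c
  4: ccc$beec -> last char: c
  5: cccc$bee -> last char: e
  6: ecccc$be -> last char: e
  7: eecccc$b -> last char: b


BWT = c$ccceeb


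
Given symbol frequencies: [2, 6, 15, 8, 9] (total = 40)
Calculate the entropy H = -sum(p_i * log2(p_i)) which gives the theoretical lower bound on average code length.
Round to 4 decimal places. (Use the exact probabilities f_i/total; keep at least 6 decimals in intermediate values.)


Per-symbol terms -p_i * log2(p_i) with p_i = f_i/40:
  p = 2/40 = 0.050000: log2(p) = -4.321928, -p*log2(p) = 0.216096
  p = 6/40 = 0.150000: log2(p) = -2.736966, -p*log2(p) = 0.410545
  p = 15/40 = 0.375000: log2(p) = -1.415037, -p*log2(p) = 0.530639
  p = 8/40 = 0.200000: log2(p) = -2.321928, -p*log2(p) = 0.464386
  p = 9/40 = 0.225000: log2(p) = -2.152003, -p*log2(p) = 0.484201
H = 0.216096 + 0.410545 + 0.530639 + 0.464386 + 0.484201 = 2.105867

H = 2.1059 bits/symbol


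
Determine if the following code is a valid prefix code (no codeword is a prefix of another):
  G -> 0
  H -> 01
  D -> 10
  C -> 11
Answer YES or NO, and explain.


Checking each pair (does one codeword prefix another?):
  G='0' vs H='01': prefix -- VIOLATION

NO -- this is NOT a valid prefix code. G (0) is a prefix of H (01).


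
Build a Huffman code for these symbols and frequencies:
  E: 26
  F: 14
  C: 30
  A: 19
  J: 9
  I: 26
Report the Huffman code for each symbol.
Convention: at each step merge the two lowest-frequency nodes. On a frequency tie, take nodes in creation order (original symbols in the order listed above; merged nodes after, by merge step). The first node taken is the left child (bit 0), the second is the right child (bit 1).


Huffman tree construction:
Step 1: Merge J(9) + F(14) = 23
Step 2: Merge A(19) + (J+F)(23) = 42
Step 3: Merge E(26) + I(26) = 52
Step 4: Merge C(30) + (A+(J+F))(42) = 72
Step 5: Merge (E+I)(52) + (C+(A+(J+F)))(72) = 124
Read each symbol's code off the tree from the root (left child = 0, right child = 1).

Codes:
  E: 00 (length 2)
  F: 1111 (length 4)
  C: 10 (length 2)
  A: 110 (length 3)
  J: 1110 (length 4)
  I: 01 (length 2)
Average code length: 313/124 = 2.5242 bits/symbol


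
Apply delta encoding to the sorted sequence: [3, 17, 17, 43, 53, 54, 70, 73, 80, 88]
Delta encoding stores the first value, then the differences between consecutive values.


First value: 3
Deltas:
  17 - 3 = 14
  17 - 17 = 0
  43 - 17 = 26
  53 - 43 = 10
  54 - 53 = 1
  70 - 54 = 16
  73 - 70 = 3
  80 - 73 = 7
  88 - 80 = 8


Delta encoded: [3, 14, 0, 26, 10, 1, 16, 3, 7, 8]


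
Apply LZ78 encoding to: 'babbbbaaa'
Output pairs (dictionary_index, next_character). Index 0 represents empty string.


LZ78 encoding steps:
Dictionary: {0: ''}
Step 1: w='' (idx 0), next='b' -> output (0, 'b'), add 'b' as idx 1
Step 2: w='' (idx 0), next='a' -> output (0, 'a'), add 'a' as idx 2
Step 3: w='b' (idx 1), next='b' -> output (1, 'b'), add 'bb' as idx 3
Step 4: w='bb' (idx 3), next='a' -> output (3, 'a'), add 'bba' as idx 4
Step 5: w='a' (idx 2), next='a' -> output (2, 'a'), add 'aa' as idx 5


Encoded: [(0, 'b'), (0, 'a'), (1, 'b'), (3, 'a'), (2, 'a')]


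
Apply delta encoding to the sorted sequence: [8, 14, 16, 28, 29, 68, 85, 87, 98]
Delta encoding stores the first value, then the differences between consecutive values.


First value: 8
Deltas:
  14 - 8 = 6
  16 - 14 = 2
  28 - 16 = 12
  29 - 28 = 1
  68 - 29 = 39
  85 - 68 = 17
  87 - 85 = 2
  98 - 87 = 11


Delta encoded: [8, 6, 2, 12, 1, 39, 17, 2, 11]


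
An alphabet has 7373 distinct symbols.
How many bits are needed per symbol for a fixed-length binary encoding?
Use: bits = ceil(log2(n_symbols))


log2(7373) = 12.848
Bracket: 2^12 = 4096 < 7373 <= 2^13 = 8192
So ceil(log2(7373)) = 13

bits = ceil(log2(7373)) = ceil(12.848) = 13 bits


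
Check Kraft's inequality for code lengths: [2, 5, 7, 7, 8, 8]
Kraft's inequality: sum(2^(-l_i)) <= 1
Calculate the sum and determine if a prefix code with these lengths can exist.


Sum = 2^(-2) + 2^(-5) + 2^(-7) + 2^(-7) + 2^(-8) + 2^(-8)
    = 0.25 + 0.03125 + 0.0078125 + 0.0078125 + 0.00390625 + 0.00390625
    = 78/256 = 0.3046875
Since 0.3046875 <= 1, Kraft's inequality IS satisfied.
A prefix code with these lengths CAN exist.

Kraft sum = 0.3046875. Satisfied.


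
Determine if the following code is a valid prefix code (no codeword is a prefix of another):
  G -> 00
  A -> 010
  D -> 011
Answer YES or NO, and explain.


Checking each pair (does one codeword prefix another?):
  G='00' vs A='010': no prefix
  G='00' vs D='011': no prefix
  A='010' vs G='00': no prefix
  A='010' vs D='011': no prefix
  D='011' vs G='00': no prefix
  D='011' vs A='010': no prefix
No violation found over all pairs.

YES -- this is a valid prefix code. No codeword is a prefix of any other codeword.


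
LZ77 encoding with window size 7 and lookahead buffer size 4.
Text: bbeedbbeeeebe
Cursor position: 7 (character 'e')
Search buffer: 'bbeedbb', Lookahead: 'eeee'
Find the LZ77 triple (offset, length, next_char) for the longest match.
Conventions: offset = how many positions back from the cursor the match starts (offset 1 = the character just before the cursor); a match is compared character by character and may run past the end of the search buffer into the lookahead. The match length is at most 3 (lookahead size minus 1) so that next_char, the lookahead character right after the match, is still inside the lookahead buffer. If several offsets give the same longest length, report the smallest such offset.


Try each offset into the search buffer:
  offset=1 (pos 6, char 'b'): match length 0
  offset=2 (pos 5, char 'b'): match length 0
  offset=3 (pos 4, char 'd'): match length 0
  offset=4 (pos 3, char 'e'): match length 1
  offset=5 (pos 2, char 'e'): match length 2
  offset=6 (pos 1, char 'b'): match length 0
  offset=7 (pos 0, char 'b'): match length 0
Longest match has length 2 at offset 5.
next_char = character at position 7 + 2 = 9 -> 'e'

Best match: offset=5, length=2 (matching 'ee' starting at position 2)
LZ77 triple: (5, 2, 'e')


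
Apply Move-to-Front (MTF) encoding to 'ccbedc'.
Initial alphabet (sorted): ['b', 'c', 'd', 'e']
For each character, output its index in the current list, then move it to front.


MTF encoding:
'c': index 1 in ['b', 'c', 'd', 'e'] -> ['c', 'b', 'd', 'e']
'c': index 0 in ['c', 'b', 'd', 'e'] -> ['c', 'b', 'd', 'e']
'b': index 1 in ['c', 'b', 'd', 'e'] -> ['b', 'c', 'd', 'e']
'e': index 3 in ['b', 'c', 'd', 'e'] -> ['e', 'b', 'c', 'd']
'd': index 3 in ['e', 'b', 'c', 'd'] -> ['d', 'e', 'b', 'c']
'c': index 3 in ['d', 'e', 'b', 'c'] -> ['c', 'd', 'e', 'b']


Output: [1, 0, 1, 3, 3, 3]


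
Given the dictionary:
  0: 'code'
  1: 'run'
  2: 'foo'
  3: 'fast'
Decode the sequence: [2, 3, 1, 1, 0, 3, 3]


Look up each index in the dictionary:
  2 -> 'foo'
  3 -> 'fast'
  1 -> 'run'
  1 -> 'run'
  0 -> 'code'
  3 -> 'fast'
  3 -> 'fast'

Decoded: "foo fast run run code fast fast"


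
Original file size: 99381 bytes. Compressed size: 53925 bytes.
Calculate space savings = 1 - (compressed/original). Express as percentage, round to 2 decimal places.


ratio = compressed/original = 53925/99381 = 0.542609
savings = 1 - ratio = 1 - 0.542609 = 0.457391
as a percentage: 0.457391 * 100 = 45.74%

Space savings = 1 - 53925/99381 = 45.74%


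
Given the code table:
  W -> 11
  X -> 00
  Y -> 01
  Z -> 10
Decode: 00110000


Decoding:
00 -> X
11 -> W
00 -> X
00 -> X


Result: XWXX


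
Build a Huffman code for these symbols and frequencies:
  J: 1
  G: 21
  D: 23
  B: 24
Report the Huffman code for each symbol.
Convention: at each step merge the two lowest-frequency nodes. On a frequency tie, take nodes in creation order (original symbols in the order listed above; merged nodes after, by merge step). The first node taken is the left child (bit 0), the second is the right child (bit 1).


Huffman tree construction:
Step 1: Merge J(1) + G(21) = 22
Step 2: Merge (J+G)(22) + D(23) = 45
Step 3: Merge B(24) + ((J+G)+D)(45) = 69
Read each symbol's code off the tree from the root (left child = 0, right child = 1).

Codes:
  J: 100 (length 3)
  G: 101 (length 3)
  D: 11 (length 2)
  B: 0 (length 1)
Average code length: 136/69 = 1.9710 bits/symbol


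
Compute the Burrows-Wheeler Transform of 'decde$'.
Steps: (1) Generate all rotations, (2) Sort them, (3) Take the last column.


Rotations (sorted):
  0: $decde -> last char: e
  1: cde$de -> last char: e
  2: de$dec -> last char: c
  3: decde$ -> last char: $
  4: e$decd -> last char: d
  5: ecde$d -> last char: d


BWT = eec$dd


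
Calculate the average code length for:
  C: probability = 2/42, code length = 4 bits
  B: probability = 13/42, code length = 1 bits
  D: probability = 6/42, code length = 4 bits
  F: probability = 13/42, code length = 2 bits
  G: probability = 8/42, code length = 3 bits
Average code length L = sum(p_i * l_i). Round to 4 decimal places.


Weighted contributions p_i * l_i:
  C: (2/42) * 4 = 8/42
  B: (13/42) * 1 = 13/42
  D: (6/42) * 4 = 24/42
  F: (13/42) * 2 = 26/42
  G: (8/42) * 3 = 24/42
Sum = (8 + 13 + 24 + 26 + 24)/42 = 95/42

L = 95/42 = 2.2619 bits/symbol


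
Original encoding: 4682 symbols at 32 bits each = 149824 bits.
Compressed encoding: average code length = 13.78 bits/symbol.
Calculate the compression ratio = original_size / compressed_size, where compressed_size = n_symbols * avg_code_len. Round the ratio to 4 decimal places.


original_size = n_symbols * orig_bits = 4682 * 32 = 149824 bits
compressed_size = n_symbols * avg_code_len = 4682 * 13.78 = 64517.96 bits
ratio = original_size / compressed_size = 149824 / 64517.96 = 2.3222

Compression ratio = 2.3222


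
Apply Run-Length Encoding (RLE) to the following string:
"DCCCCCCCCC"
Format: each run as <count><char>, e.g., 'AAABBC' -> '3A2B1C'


Scanning runs left to right:
  i=0: run of 'D' x 1 -> '1D'
  i=1: run of 'C' x 9 -> '9C'

RLE = 1D9C


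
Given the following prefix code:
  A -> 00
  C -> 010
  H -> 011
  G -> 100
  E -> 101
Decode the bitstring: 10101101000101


Decoding step by step:
Bits 101 -> E
Bits 011 -> H
Bits 010 -> C
Bits 00 -> A
Bits 101 -> E


Decoded message: EHCAE


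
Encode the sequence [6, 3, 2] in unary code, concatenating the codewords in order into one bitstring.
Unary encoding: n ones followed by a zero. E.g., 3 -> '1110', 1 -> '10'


Encode each number as n ones followed by a terminating 0:
  6 -> 1111110 (7 bits)
  3 -> 1110 (4 bits)
  2 -> 110 (3 bits)
Total length = 7 + 4 + 3 = 14 bits.

Unary([6, 3, 2]) = 11111101110110 (14 bits)


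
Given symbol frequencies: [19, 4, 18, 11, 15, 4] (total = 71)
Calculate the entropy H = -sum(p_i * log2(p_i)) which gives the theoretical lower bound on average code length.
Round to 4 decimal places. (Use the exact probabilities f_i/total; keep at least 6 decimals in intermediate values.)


Per-symbol terms -p_i * log2(p_i) with p_i = f_i/71:
  p = 19/71 = 0.267606: log2(p) = -1.901820, -p*log2(p) = 0.508938
  p = 4/71 = 0.056338: log2(p) = -4.149747, -p*log2(p) = 0.233789
  p = 18/71 = 0.253521: log2(p) = -1.979822, -p*log2(p) = 0.501927
  p = 11/71 = 0.154930: log2(p) = -2.690316, -p*log2(p) = 0.416809
  p = 15/71 = 0.211268: log2(p) = -2.242857, -p*log2(p) = 0.473843
  p = 4/71 = 0.056338: log2(p) = -4.149747, -p*log2(p) = 0.233789
H = 0.508938 + 0.233789 + 0.501927 + 0.416809 + 0.473843 + 0.233789 = 2.369095

H = 2.3691 bits/symbol


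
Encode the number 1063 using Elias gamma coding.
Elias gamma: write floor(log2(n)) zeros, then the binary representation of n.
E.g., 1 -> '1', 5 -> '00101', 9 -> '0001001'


num_bits = floor(log2(1063)) + 1 = 11
leading_zeros = num_bits - 1 = 10
binary(1063) = 10000100111

Elias gamma(1063) = '0000000000' + '10000100111' = 000000000010000100111 (21 bits)


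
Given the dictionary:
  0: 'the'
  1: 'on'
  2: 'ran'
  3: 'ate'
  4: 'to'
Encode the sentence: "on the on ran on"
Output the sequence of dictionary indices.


Look up each word in the dictionary:
  'on' -> 1
  'the' -> 0
  'on' -> 1
  'ran' -> 2
  'on' -> 1

Encoded: [1, 0, 1, 2, 1]


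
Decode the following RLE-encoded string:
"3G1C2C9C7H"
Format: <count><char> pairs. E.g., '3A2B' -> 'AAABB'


Expanding each <count><char> pair:
  3G -> 'GGG'
  1C -> 'C'
  2C -> 'CC'
  9C -> 'CCCCCCCCC'
  7H -> 'HHHHHHH'

Decoded = GGGCCCCCCCCCCCCHHHHHHH


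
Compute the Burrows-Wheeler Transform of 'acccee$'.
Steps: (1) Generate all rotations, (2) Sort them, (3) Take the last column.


Rotations (sorted):
  0: $acccee -> last char: e
  1: acccee$ -> last char: $
  2: cccee$a -> last char: a
  3: ccee$ac -> last char: c
  4: cee$acc -> last char: c
  5: e$accce -> last char: e
  6: ee$accc -> last char: c


BWT = e$accec


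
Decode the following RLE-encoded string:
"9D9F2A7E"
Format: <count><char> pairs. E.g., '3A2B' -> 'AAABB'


Expanding each <count><char> pair:
  9D -> 'DDDDDDDDD'
  9F -> 'FFFFFFFFF'
  2A -> 'AA'
  7E -> 'EEEEEEE'

Decoded = DDDDDDDDDFFFFFFFFFAAEEEEEEE


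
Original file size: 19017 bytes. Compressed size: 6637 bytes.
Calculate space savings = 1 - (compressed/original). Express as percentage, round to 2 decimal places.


ratio = compressed/original = 6637/19017 = 0.349004
savings = 1 - ratio = 1 - 0.349004 = 0.650996
as a percentage: 0.650996 * 100 = 65.1%

Space savings = 1 - 6637/19017 = 65.1%


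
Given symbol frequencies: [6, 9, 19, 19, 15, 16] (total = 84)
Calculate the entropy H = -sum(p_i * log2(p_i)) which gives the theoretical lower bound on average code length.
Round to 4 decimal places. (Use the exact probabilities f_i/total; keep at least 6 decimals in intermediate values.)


Per-symbol terms -p_i * log2(p_i) with p_i = f_i/84:
  p = 6/84 = 0.071429: log2(p) = -3.807355, -p*log2(p) = 0.271954
  p = 9/84 = 0.107143: log2(p) = -3.222392, -p*log2(p) = 0.345256
  p = 19/84 = 0.226190: log2(p) = -2.144390, -p*log2(p) = 0.485041
  p = 19/84 = 0.226190: log2(p) = -2.144390, -p*log2(p) = 0.485041
  p = 15/84 = 0.178571: log2(p) = -2.485427, -p*log2(p) = 0.443826
  p = 16/84 = 0.190476: log2(p) = -2.392317, -p*log2(p) = 0.455680
H = 0.271954 + 0.345256 + 0.485041 + 0.485041 + 0.443826 + 0.455680 = 2.486798

H = 2.4868 bits/symbol


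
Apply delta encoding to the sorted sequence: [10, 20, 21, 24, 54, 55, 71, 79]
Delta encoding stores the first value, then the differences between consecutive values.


First value: 10
Deltas:
  20 - 10 = 10
  21 - 20 = 1
  24 - 21 = 3
  54 - 24 = 30
  55 - 54 = 1
  71 - 55 = 16
  79 - 71 = 8


Delta encoded: [10, 10, 1, 3, 30, 1, 16, 8]


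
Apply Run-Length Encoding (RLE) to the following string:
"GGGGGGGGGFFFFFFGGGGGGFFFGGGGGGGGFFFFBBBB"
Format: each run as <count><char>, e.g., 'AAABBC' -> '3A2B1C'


Scanning runs left to right:
  i=0: run of 'G' x 9 -> '9G'
  i=9: run of 'F' x 6 -> '6F'
  i=15: run of 'G' x 6 -> '6G'
  i=21: run of 'F' x 3 -> '3F'
  i=24: run of 'G' x 8 -> '8G'
  i=32: run of 'F' x 4 -> '4F'
  i=36: run of 'B' x 4 -> '4B'

RLE = 9G6F6G3F8G4F4B


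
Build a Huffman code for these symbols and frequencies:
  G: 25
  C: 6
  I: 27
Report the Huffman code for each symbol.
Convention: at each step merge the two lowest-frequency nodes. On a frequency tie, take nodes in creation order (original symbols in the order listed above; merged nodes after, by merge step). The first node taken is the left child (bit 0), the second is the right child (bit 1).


Huffman tree construction:
Step 1: Merge C(6) + G(25) = 31
Step 2: Merge I(27) + (C+G)(31) = 58
Read each symbol's code off the tree from the root (left child = 0, right child = 1).

Codes:
  G: 11 (length 2)
  C: 10 (length 2)
  I: 0 (length 1)
Average code length: 89/58 = 1.5345 bits/symbol


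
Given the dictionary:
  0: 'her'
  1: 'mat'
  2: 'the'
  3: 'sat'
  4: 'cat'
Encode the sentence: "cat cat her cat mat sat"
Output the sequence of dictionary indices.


Look up each word in the dictionary:
  'cat' -> 4
  'cat' -> 4
  'her' -> 0
  'cat' -> 4
  'mat' -> 1
  'sat' -> 3

Encoded: [4, 4, 0, 4, 1, 3]


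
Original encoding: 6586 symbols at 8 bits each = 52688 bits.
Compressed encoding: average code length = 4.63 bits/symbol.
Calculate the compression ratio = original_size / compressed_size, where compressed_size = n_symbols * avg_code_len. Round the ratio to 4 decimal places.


original_size = n_symbols * orig_bits = 6586 * 8 = 52688 bits
compressed_size = n_symbols * avg_code_len = 6586 * 4.63 = 30493.18 bits
ratio = original_size / compressed_size = 52688 / 30493.18 = 1.7279

Compression ratio = 1.7279


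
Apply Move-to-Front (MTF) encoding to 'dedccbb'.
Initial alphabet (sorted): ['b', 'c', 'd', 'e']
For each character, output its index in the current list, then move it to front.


MTF encoding:
'd': index 2 in ['b', 'c', 'd', 'e'] -> ['d', 'b', 'c', 'e']
'e': index 3 in ['d', 'b', 'c', 'e'] -> ['e', 'd', 'b', 'c']
'd': index 1 in ['e', 'd', 'b', 'c'] -> ['d', 'e', 'b', 'c']
'c': index 3 in ['d', 'e', 'b', 'c'] -> ['c', 'd', 'e', 'b']
'c': index 0 in ['c', 'd', 'e', 'b'] -> ['c', 'd', 'e', 'b']
'b': index 3 in ['c', 'd', 'e', 'b'] -> ['b', 'c', 'd', 'e']
'b': index 0 in ['b', 'c', 'd', 'e'] -> ['b', 'c', 'd', 'e']


Output: [2, 3, 1, 3, 0, 3, 0]


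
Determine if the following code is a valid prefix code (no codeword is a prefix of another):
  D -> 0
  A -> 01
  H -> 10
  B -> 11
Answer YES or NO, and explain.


Checking each pair (does one codeword prefix another?):
  D='0' vs A='01': prefix -- VIOLATION

NO -- this is NOT a valid prefix code. D (0) is a prefix of A (01).


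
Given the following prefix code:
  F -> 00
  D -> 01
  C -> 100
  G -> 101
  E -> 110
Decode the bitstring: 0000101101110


Decoding step by step:
Bits 00 -> F
Bits 00 -> F
Bits 101 -> G
Bits 101 -> G
Bits 110 -> E


Decoded message: FFGGE


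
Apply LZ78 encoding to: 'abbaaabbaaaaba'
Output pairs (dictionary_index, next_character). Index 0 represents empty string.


LZ78 encoding steps:
Dictionary: {0: ''}
Step 1: w='' (idx 0), next='a' -> output (0, 'a'), add 'a' as idx 1
Step 2: w='' (idx 0), next='b' -> output (0, 'b'), add 'b' as idx 2
Step 3: w='b' (idx 2), next='a' -> output (2, 'a'), add 'ba' as idx 3
Step 4: w='a' (idx 1), next='a' -> output (1, 'a'), add 'aa' as idx 4
Step 5: w='b' (idx 2), next='b' -> output (2, 'b'), add 'bb' as idx 5
Step 6: w='aa' (idx 4), next='a' -> output (4, 'a'), add 'aaa' as idx 6
Step 7: w='a' (idx 1), next='b' -> output (1, 'b'), add 'ab' as idx 7
Step 8: w='a' (idx 1), end of input -> output (1, '')


Encoded: [(0, 'a'), (0, 'b'), (2, 'a'), (1, 'a'), (2, 'b'), (4, 'a'), (1, 'b'), (1, '')]


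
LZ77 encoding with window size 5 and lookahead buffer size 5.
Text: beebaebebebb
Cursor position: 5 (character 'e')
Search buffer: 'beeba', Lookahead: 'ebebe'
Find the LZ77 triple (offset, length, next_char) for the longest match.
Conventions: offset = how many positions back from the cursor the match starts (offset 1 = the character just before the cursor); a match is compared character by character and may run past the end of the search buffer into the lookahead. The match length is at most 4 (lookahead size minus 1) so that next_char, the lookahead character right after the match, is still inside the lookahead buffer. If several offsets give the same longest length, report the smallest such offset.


Try each offset into the search buffer:
  offset=1 (pos 4, char 'a'): match length 0
  offset=2 (pos 3, char 'b'): match length 0
  offset=3 (pos 2, char 'e'): match length 2
  offset=4 (pos 1, char 'e'): match length 1
  offset=5 (pos 0, char 'b'): match length 0
Longest match has length 2 at offset 3.
next_char = character at position 5 + 2 = 7 -> 'e'

Best match: offset=3, length=2 (matching 'eb' starting at position 2)
LZ77 triple: (3, 2, 'e')


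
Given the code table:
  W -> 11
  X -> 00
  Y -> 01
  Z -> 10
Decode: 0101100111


Decoding:
01 -> Y
01 -> Y
10 -> Z
01 -> Y
11 -> W


Result: YYZYW


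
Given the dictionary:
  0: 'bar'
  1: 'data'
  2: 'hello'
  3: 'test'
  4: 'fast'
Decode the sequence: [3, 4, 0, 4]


Look up each index in the dictionary:
  3 -> 'test'
  4 -> 'fast'
  0 -> 'bar'
  4 -> 'fast'

Decoded: "test fast bar fast"


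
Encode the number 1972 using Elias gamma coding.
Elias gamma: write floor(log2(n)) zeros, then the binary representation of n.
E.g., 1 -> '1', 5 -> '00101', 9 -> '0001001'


num_bits = floor(log2(1972)) + 1 = 11
leading_zeros = num_bits - 1 = 10
binary(1972) = 11110110100

Elias gamma(1972) = '0000000000' + '11110110100' = 000000000011110110100 (21 bits)


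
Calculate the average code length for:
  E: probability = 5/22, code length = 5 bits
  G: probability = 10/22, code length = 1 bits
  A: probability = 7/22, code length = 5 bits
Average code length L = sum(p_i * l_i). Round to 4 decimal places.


Weighted contributions p_i * l_i:
  E: (5/22) * 5 = 25/22
  G: (10/22) * 1 = 10/22
  A: (7/22) * 5 = 35/22
Sum = (25 + 10 + 35)/22 = 70/22

L = 70/22 = 3.1818 bits/symbol


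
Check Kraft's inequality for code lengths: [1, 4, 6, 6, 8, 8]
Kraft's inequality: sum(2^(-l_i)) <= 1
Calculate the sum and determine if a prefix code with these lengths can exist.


Sum = 2^(-1) + 2^(-4) + 2^(-6) + 2^(-6) + 2^(-8) + 2^(-8)
    = 0.5 + 0.0625 + 0.015625 + 0.015625 + 0.00390625 + 0.00390625
    = 154/256 = 0.6015625
Since 0.6015625 <= 1, Kraft's inequality IS satisfied.
A prefix code with these lengths CAN exist.

Kraft sum = 0.6015625. Satisfied.


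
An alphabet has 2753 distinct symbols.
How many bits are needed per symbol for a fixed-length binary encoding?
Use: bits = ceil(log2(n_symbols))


log2(2753) = 11.4268
Bracket: 2^11 = 2048 < 2753 <= 2^12 = 4096
So ceil(log2(2753)) = 12

bits = ceil(log2(2753)) = ceil(11.4268) = 12 bits


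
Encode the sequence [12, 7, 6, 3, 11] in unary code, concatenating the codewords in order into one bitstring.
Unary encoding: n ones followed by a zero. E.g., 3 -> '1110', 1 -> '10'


Encode each number as n ones followed by a terminating 0:
  12 -> 1111111111110 (13 bits)
  7 -> 11111110 (8 bits)
  6 -> 1111110 (7 bits)
  3 -> 1110 (4 bits)
  11 -> 111111111110 (12 bits)
Total length = 13 + 8 + 7 + 4 + 12 = 44 bits.

Unary([12, 7, 6, 3, 11]) = 11111111111101111111011111101110111111111110 (44 bits)


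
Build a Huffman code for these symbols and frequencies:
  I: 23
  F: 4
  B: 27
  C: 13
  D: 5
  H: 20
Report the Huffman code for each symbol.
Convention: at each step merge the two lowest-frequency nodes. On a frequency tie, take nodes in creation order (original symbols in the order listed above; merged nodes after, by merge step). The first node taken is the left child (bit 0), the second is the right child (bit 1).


Huffman tree construction:
Step 1: Merge F(4) + D(5) = 9
Step 2: Merge (F+D)(9) + C(13) = 22
Step 3: Merge H(20) + ((F+D)+C)(22) = 42
Step 4: Merge I(23) + B(27) = 50
Step 5: Merge (H+((F+D)+C))(42) + (I+B)(50) = 92
Read each symbol's code off the tree from the root (left child = 0, right child = 1).

Codes:
  I: 10 (length 2)
  F: 0100 (length 4)
  B: 11 (length 2)
  C: 011 (length 3)
  D: 0101 (length 4)
  H: 00 (length 2)
Average code length: 215/92 = 2.3370 bits/symbol


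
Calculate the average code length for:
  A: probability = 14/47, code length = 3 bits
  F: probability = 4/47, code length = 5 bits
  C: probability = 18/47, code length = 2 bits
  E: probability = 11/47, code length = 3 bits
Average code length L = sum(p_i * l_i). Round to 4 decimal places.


Weighted contributions p_i * l_i:
  A: (14/47) * 3 = 42/47
  F: (4/47) * 5 = 20/47
  C: (18/47) * 2 = 36/47
  E: (11/47) * 3 = 33/47
Sum = (42 + 20 + 36 + 33)/47 = 131/47

L = 131/47 = 2.7872 bits/symbol


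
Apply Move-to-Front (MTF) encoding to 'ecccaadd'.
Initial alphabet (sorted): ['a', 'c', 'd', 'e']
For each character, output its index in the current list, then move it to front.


MTF encoding:
'e': index 3 in ['a', 'c', 'd', 'e'] -> ['e', 'a', 'c', 'd']
'c': index 2 in ['e', 'a', 'c', 'd'] -> ['c', 'e', 'a', 'd']
'c': index 0 in ['c', 'e', 'a', 'd'] -> ['c', 'e', 'a', 'd']
'c': index 0 in ['c', 'e', 'a', 'd'] -> ['c', 'e', 'a', 'd']
'a': index 2 in ['c', 'e', 'a', 'd'] -> ['a', 'c', 'e', 'd']
'a': index 0 in ['a', 'c', 'e', 'd'] -> ['a', 'c', 'e', 'd']
'd': index 3 in ['a', 'c', 'e', 'd'] -> ['d', 'a', 'c', 'e']
'd': index 0 in ['d', 'a', 'c', 'e'] -> ['d', 'a', 'c', 'e']


Output: [3, 2, 0, 0, 2, 0, 3, 0]


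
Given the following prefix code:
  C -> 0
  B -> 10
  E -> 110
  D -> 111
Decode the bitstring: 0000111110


Decoding step by step:
Bits 0 -> C
Bits 0 -> C
Bits 0 -> C
Bits 0 -> C
Bits 111 -> D
Bits 110 -> E


Decoded message: CCCCDE


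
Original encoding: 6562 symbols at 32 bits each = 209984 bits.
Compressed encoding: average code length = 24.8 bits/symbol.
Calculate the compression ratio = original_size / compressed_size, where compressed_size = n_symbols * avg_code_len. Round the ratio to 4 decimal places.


original_size = n_symbols * orig_bits = 6562 * 32 = 209984 bits
compressed_size = n_symbols * avg_code_len = 6562 * 24.8 = 162737.6 bits
ratio = original_size / compressed_size = 209984 / 162737.6 = 1.2903

Compression ratio = 1.2903


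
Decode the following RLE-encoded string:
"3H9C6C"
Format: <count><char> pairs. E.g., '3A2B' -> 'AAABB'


Expanding each <count><char> pair:
  3H -> 'HHH'
  9C -> 'CCCCCCCCC'
  6C -> 'CCCCCC'

Decoded = HHHCCCCCCCCCCCCCCC


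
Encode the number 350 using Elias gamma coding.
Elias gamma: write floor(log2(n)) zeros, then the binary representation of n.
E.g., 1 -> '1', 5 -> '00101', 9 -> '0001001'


num_bits = floor(log2(350)) + 1 = 9
leading_zeros = num_bits - 1 = 8
binary(350) = 101011110

Elias gamma(350) = '00000000' + '101011110' = 00000000101011110 (17 bits)


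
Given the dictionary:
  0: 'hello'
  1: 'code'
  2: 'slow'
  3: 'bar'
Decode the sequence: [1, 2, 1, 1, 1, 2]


Look up each index in the dictionary:
  1 -> 'code'
  2 -> 'slow'
  1 -> 'code'
  1 -> 'code'
  1 -> 'code'
  2 -> 'slow'

Decoded: "code slow code code code slow"


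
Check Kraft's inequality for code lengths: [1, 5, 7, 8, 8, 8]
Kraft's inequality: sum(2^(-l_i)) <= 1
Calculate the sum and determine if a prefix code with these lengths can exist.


Sum = 2^(-1) + 2^(-5) + 2^(-7) + 2^(-8) + 2^(-8) + 2^(-8)
    = 0.5 + 0.03125 + 0.0078125 + 0.00390625 + 0.00390625 + 0.00390625
    = 141/256 = 0.55078125
Since 0.55078125 <= 1, Kraft's inequality IS satisfied.
A prefix code with these lengths CAN exist.

Kraft sum = 0.55078125. Satisfied.


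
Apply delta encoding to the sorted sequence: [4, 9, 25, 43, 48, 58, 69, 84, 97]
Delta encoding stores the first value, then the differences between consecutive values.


First value: 4
Deltas:
  9 - 4 = 5
  25 - 9 = 16
  43 - 25 = 18
  48 - 43 = 5
  58 - 48 = 10
  69 - 58 = 11
  84 - 69 = 15
  97 - 84 = 13


Delta encoded: [4, 5, 16, 18, 5, 10, 11, 15, 13]


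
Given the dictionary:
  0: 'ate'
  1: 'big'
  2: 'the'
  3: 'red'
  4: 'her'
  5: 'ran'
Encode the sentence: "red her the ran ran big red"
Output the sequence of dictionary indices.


Look up each word in the dictionary:
  'red' -> 3
  'her' -> 4
  'the' -> 2
  'ran' -> 5
  'ran' -> 5
  'big' -> 1
  'red' -> 3

Encoded: [3, 4, 2, 5, 5, 1, 3]


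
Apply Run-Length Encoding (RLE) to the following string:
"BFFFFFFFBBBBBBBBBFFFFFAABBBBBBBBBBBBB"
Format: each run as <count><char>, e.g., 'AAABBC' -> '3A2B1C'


Scanning runs left to right:
  i=0: run of 'B' x 1 -> '1B'
  i=1: run of 'F' x 7 -> '7F'
  i=8: run of 'B' x 9 -> '9B'
  i=17: run of 'F' x 5 -> '5F'
  i=22: run of 'A' x 2 -> '2A'
  i=24: run of 'B' x 13 -> '13B'

RLE = 1B7F9B5F2A13B


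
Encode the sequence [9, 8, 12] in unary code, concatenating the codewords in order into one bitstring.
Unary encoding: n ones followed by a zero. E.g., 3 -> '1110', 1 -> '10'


Encode each number as n ones followed by a terminating 0:
  9 -> 1111111110 (10 bits)
  8 -> 111111110 (9 bits)
  12 -> 1111111111110 (13 bits)
Total length = 10 + 9 + 13 = 32 bits.

Unary([9, 8, 12]) = 11111111101111111101111111111110 (32 bits)


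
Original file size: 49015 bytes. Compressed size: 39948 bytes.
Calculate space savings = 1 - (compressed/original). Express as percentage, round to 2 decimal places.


ratio = compressed/original = 39948/49015 = 0.815016
savings = 1 - ratio = 1 - 0.815016 = 0.184984
as a percentage: 0.184984 * 100 = 18.5%

Space savings = 1 - 39948/49015 = 18.5%


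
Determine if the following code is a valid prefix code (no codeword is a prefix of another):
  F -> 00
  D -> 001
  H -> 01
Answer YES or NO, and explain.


Checking each pair (does one codeword prefix another?):
  F='00' vs D='001': prefix -- VIOLATION

NO -- this is NOT a valid prefix code. F (00) is a prefix of D (001).


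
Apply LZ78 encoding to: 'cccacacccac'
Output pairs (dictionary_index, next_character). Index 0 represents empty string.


LZ78 encoding steps:
Dictionary: {0: ''}
Step 1: w='' (idx 0), next='c' -> output (0, 'c'), add 'c' as idx 1
Step 2: w='c' (idx 1), next='c' -> output (1, 'c'), add 'cc' as idx 2
Step 3: w='' (idx 0), next='a' -> output (0, 'a'), add 'a' as idx 3
Step 4: w='c' (idx 1), next='a' -> output (1, 'a'), add 'ca' as idx 4
Step 5: w='cc' (idx 2), next='c' -> output (2, 'c'), add 'ccc' as idx 5
Step 6: w='a' (idx 3), next='c' -> output (3, 'c'), add 'ac' as idx 6


Encoded: [(0, 'c'), (1, 'c'), (0, 'a'), (1, 'a'), (2, 'c'), (3, 'c')]


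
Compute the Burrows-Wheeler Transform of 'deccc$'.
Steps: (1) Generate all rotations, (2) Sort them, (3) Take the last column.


Rotations (sorted):
  0: $deccc -> last char: c
  1: c$decc -> last char: c
  2: cc$dec -> last char: c
  3: ccc$de -> last char: e
  4: deccc$ -> last char: $
  5: eccc$d -> last char: d


BWT = ccce$d


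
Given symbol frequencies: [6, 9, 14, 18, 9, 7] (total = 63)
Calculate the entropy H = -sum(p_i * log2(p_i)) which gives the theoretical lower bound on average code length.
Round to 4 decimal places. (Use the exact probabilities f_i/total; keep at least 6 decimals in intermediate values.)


Per-symbol terms -p_i * log2(p_i) with p_i = f_i/63:
  p = 6/63 = 0.095238: log2(p) = -3.392317, -p*log2(p) = 0.323078
  p = 9/63 = 0.142857: log2(p) = -2.807355, -p*log2(p) = 0.401051
  p = 14/63 = 0.222222: log2(p) = -2.169925, -p*log2(p) = 0.482206
  p = 18/63 = 0.285714: log2(p) = -1.807355, -p*log2(p) = 0.516387
  p = 9/63 = 0.142857: log2(p) = -2.807355, -p*log2(p) = 0.401051
  p = 7/63 = 0.111111: log2(p) = -3.169925, -p*log2(p) = 0.352214
H = 0.323078 + 0.401051 + 0.482206 + 0.516387 + 0.401051 + 0.352214 = 2.475987

H = 2.476 bits/symbol


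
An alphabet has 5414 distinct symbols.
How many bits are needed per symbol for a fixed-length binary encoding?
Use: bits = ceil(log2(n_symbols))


log2(5414) = 12.4025
Bracket: 2^12 = 4096 < 5414 <= 2^13 = 8192
So ceil(log2(5414)) = 13

bits = ceil(log2(5414)) = ceil(12.4025) = 13 bits


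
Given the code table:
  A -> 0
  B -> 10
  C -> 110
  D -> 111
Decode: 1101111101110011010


Decoding:
110 -> C
111 -> D
110 -> C
111 -> D
0 -> A
0 -> A
110 -> C
10 -> B


Result: CDCDAACB


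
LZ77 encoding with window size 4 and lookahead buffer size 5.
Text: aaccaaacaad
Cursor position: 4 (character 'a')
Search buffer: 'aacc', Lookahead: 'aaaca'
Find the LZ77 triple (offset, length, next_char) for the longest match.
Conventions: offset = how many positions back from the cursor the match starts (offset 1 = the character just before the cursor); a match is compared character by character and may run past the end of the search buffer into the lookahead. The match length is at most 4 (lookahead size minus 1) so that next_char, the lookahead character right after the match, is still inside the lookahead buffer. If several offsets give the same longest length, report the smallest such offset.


Try each offset into the search buffer:
  offset=1 (pos 3, char 'c'): match length 0
  offset=2 (pos 2, char 'c'): match length 0
  offset=3 (pos 1, char 'a'): match length 1
  offset=4 (pos 0, char 'a'): match length 2
Longest match has length 2 at offset 4.
next_char = character at position 4 + 2 = 6 -> 'a'

Best match: offset=4, length=2 (matching 'aa' starting at position 0)
LZ77 triple: (4, 2, 'a')


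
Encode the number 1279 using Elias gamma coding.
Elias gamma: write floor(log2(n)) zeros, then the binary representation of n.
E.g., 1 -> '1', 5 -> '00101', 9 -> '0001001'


num_bits = floor(log2(1279)) + 1 = 11
leading_zeros = num_bits - 1 = 10
binary(1279) = 10011111111

Elias gamma(1279) = '0000000000' + '10011111111' = 000000000010011111111 (21 bits)


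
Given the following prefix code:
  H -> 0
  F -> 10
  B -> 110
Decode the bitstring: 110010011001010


Decoding step by step:
Bits 110 -> B
Bits 0 -> H
Bits 10 -> F
Bits 0 -> H
Bits 110 -> B
Bits 0 -> H
Bits 10 -> F
Bits 10 -> F


Decoded message: BHFHBHFF


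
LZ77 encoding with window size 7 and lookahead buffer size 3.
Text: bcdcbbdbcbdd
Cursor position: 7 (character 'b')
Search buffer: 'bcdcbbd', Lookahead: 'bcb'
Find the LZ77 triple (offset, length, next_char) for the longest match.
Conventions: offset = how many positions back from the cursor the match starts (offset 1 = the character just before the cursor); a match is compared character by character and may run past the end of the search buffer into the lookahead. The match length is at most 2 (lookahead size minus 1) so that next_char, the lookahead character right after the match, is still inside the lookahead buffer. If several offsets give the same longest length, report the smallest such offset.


Try each offset into the search buffer:
  offset=1 (pos 6, char 'd'): match length 0
  offset=2 (pos 5, char 'b'): match length 1
  offset=3 (pos 4, char 'b'): match length 1
  offset=4 (pos 3, char 'c'): match length 0
  offset=5 (pos 2, char 'd'): match length 0
  offset=6 (pos 1, char 'c'): match length 0
  offset=7 (pos 0, char 'b'): match length 2
Longest match has length 2 at offset 7.
next_char = character at position 7 + 2 = 9 -> 'b'

Best match: offset=7, length=2 (matching 'bc' starting at position 0)
LZ77 triple: (7, 2, 'b')


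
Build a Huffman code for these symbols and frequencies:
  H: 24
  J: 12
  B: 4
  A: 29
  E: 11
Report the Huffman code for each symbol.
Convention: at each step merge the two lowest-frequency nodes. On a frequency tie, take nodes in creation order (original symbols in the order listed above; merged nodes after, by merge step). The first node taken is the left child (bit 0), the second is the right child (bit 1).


Huffman tree construction:
Step 1: Merge B(4) + E(11) = 15
Step 2: Merge J(12) + (B+E)(15) = 27
Step 3: Merge H(24) + (J+(B+E))(27) = 51
Step 4: Merge A(29) + (H+(J+(B+E)))(51) = 80
Read each symbol's code off the tree from the root (left child = 0, right child = 1).

Codes:
  H: 10 (length 2)
  J: 110 (length 3)
  B: 1110 (length 4)
  A: 0 (length 1)
  E: 1111 (length 4)
Average code length: 173/80 = 2.1625 bits/symbol


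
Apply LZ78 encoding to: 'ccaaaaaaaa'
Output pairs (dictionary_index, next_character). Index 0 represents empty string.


LZ78 encoding steps:
Dictionary: {0: ''}
Step 1: w='' (idx 0), next='c' -> output (0, 'c'), add 'c' as idx 1
Step 2: w='c' (idx 1), next='a' -> output (1, 'a'), add 'ca' as idx 2
Step 3: w='' (idx 0), next='a' -> output (0, 'a'), add 'a' as idx 3
Step 4: w='a' (idx 3), next='a' -> output (3, 'a'), add 'aa' as idx 4
Step 5: w='aa' (idx 4), next='a' -> output (4, 'a'), add 'aaa' as idx 5
Step 6: w='a' (idx 3), end of input -> output (3, '')


Encoded: [(0, 'c'), (1, 'a'), (0, 'a'), (3, 'a'), (4, 'a'), (3, '')]


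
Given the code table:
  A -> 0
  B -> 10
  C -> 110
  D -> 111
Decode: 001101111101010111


Decoding:
0 -> A
0 -> A
110 -> C
111 -> D
110 -> C
10 -> B
10 -> B
111 -> D


Result: AACDCBBD


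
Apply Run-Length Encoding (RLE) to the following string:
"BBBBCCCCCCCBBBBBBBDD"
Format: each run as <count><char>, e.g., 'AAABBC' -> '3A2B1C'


Scanning runs left to right:
  i=0: run of 'B' x 4 -> '4B'
  i=4: run of 'C' x 7 -> '7C'
  i=11: run of 'B' x 7 -> '7B'
  i=18: run of 'D' x 2 -> '2D'

RLE = 4B7C7B2D


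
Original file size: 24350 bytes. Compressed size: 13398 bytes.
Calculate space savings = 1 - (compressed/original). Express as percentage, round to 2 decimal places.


ratio = compressed/original = 13398/24350 = 0.550226
savings = 1 - ratio = 1 - 0.550226 = 0.449774
as a percentage: 0.449774 * 100 = 44.98%

Space savings = 1 - 13398/24350 = 44.98%


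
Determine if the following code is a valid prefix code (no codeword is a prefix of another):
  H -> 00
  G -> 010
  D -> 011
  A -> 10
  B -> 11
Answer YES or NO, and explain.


Checking each pair (does one codeword prefix another?):
  H='00' vs G='010': no prefix
  H='00' vs D='011': no prefix
  H='00' vs A='10': no prefix
  H='00' vs B='11': no prefix
  G='010' vs H='00': no prefix
  G='010' vs D='011': no prefix
  G='010' vs A='10': no prefix
  G='010' vs B='11': no prefix
  D='011' vs H='00': no prefix
  D='011' vs G='010': no prefix
  D='011' vs A='10': no prefix
  D='011' vs B='11': no prefix
  A='10' vs H='00': no prefix
  A='10' vs G='010': no prefix
  A='10' vs D='011': no prefix
  A='10' vs B='11': no prefix
  B='11' vs H='00': no prefix
  B='11' vs G='010': no prefix
  B='11' vs D='011': no prefix
  B='11' vs A='10': no prefix
No violation found over all pairs.

YES -- this is a valid prefix code. No codeword is a prefix of any other codeword.


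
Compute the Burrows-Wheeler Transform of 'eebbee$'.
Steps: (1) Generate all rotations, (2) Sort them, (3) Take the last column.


Rotations (sorted):
  0: $eebbee -> last char: e
  1: bbee$ee -> last char: e
  2: bee$eeb -> last char: b
  3: e$eebbe -> last char: e
  4: ebbee$e -> last char: e
  5: ee$eebb -> last char: b
  6: eebbee$ -> last char: $


BWT = eebeeb$
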